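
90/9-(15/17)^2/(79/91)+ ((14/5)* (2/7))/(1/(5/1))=13.10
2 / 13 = 0.15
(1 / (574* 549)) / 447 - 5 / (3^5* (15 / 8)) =-41736661 / 3803255694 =-0.01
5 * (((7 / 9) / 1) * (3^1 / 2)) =35 / 6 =5.83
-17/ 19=-0.89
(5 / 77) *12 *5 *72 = 21600 / 77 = 280.52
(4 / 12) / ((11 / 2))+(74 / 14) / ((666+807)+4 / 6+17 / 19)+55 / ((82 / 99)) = 645243086 / 9707775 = 66.47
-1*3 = -3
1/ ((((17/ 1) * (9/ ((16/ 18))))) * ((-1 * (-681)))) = 8/ 937737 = 0.00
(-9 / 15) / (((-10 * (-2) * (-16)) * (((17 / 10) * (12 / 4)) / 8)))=1 / 340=0.00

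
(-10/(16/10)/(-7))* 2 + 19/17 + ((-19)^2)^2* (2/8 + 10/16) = 114033.78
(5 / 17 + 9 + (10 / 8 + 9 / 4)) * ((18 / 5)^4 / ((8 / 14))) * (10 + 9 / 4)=195786801 / 4250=46067.48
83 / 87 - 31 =-2614 / 87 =-30.05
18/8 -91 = -355/4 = -88.75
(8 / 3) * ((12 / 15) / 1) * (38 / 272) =76 / 255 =0.30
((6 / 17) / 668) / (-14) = -3 / 79492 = -0.00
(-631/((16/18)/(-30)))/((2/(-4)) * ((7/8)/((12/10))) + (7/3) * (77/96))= 3066660/217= 14132.07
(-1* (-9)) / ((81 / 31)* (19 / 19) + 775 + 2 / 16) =248 / 21431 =0.01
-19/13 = -1.46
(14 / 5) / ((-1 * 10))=-7 / 25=-0.28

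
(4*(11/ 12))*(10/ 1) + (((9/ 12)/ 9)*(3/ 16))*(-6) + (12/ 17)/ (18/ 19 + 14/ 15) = 4040069/ 109344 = 36.95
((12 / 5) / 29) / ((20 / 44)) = 132 / 725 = 0.18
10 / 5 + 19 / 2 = 23 / 2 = 11.50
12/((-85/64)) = -768/85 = -9.04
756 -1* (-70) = 826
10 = 10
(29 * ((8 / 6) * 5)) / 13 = 14.87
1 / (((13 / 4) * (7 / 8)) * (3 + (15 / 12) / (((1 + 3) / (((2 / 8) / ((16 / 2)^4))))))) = 0.12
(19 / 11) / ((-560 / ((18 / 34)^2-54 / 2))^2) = 25749009 / 6548046400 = 0.00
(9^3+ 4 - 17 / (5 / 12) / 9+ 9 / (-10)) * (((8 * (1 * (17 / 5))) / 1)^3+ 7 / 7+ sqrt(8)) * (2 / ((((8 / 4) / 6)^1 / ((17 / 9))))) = 742118 * sqrt(2) / 45+ 103714330031 / 625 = 165966250.57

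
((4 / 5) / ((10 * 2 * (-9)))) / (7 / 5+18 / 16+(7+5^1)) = -8 / 26145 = -0.00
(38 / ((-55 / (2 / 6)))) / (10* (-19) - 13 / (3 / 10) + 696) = -0.00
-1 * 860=-860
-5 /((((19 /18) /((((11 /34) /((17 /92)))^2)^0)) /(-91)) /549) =236647.89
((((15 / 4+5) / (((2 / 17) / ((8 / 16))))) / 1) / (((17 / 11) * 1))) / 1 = 24.06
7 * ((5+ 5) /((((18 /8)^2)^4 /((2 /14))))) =0.02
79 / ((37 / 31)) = 2449 / 37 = 66.19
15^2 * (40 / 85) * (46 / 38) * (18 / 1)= 745200 / 323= 2307.12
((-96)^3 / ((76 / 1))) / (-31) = 221184 / 589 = 375.52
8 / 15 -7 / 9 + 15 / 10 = 113 / 90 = 1.26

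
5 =5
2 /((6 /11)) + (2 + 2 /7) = 125 /21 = 5.95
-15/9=-5/3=-1.67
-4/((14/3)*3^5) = -2/567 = -0.00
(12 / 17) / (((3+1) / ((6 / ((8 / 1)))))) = 9 / 68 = 0.13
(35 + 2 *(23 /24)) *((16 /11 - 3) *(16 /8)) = -7531 /66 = -114.11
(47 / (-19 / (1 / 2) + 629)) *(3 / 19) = 47 / 3743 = 0.01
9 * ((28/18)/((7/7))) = 14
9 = 9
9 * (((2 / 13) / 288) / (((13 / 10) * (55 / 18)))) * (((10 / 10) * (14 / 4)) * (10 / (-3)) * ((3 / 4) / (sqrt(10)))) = -63 * sqrt(10) / 59488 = -0.00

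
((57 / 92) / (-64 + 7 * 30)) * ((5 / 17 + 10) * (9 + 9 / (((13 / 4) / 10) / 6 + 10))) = 12535425 / 28999688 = 0.43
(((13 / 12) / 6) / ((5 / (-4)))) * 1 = -13 / 90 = -0.14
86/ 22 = 43/ 11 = 3.91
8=8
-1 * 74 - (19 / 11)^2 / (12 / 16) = -28306 / 363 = -77.98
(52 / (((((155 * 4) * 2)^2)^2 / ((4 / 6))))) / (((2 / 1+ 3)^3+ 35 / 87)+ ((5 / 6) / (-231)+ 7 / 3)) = 87087 / 758626103804960000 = 0.00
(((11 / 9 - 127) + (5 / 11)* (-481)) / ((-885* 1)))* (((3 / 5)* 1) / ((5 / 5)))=34097 / 146025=0.23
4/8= 1/2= 0.50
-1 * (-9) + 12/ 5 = 57/ 5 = 11.40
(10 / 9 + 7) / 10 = 0.81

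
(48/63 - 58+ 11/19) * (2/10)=-22607/1995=-11.33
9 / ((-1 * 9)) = -1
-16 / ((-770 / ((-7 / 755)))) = -8 / 41525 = -0.00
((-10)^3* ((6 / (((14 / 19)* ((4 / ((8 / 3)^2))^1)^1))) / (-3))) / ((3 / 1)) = 304000 / 189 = 1608.47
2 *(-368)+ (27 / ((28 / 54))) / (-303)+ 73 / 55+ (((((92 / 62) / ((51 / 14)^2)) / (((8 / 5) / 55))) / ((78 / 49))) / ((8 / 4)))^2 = -4511994487995500306299 / 6152270075034042960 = -733.39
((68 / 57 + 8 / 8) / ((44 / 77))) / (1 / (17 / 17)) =875 / 228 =3.84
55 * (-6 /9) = -110 /3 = -36.67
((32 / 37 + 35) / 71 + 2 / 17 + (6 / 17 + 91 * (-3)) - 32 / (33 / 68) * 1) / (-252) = 124518235 / 92846061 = 1.34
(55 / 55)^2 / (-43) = -1 / 43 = -0.02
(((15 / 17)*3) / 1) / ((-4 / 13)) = -585 / 68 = -8.60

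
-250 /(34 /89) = -11125 /17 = -654.41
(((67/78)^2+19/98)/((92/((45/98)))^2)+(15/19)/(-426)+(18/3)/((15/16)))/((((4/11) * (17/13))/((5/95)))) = 1278206422512916237/1804977104510827520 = 0.71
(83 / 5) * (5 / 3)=83 / 3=27.67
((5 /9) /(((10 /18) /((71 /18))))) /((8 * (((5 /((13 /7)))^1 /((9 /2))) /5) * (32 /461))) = 425503 /7168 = 59.36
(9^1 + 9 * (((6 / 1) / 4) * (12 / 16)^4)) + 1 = 7307 / 512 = 14.27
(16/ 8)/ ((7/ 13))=26/ 7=3.71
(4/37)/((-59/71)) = -284/2183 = -0.13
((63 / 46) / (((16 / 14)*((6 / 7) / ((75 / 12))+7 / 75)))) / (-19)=-231525 / 846032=-0.27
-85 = -85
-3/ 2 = -1.50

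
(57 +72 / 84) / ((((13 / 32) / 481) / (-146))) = -70009920 / 7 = -10001417.14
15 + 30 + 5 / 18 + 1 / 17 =13873 / 306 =45.34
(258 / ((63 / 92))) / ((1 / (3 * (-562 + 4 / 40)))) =-22228764 / 35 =-635107.54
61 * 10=610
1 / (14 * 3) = 1 / 42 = 0.02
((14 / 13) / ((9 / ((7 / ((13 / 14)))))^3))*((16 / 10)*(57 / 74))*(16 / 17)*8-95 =-1945412183461 / 21827315835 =-89.13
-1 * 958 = -958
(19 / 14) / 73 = 19 / 1022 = 0.02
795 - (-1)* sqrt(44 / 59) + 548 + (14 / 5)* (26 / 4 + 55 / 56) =2* sqrt(649) / 59 + 27279 / 20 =1364.81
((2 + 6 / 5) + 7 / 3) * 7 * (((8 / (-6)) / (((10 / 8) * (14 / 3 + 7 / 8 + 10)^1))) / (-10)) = 37184 / 139875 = 0.27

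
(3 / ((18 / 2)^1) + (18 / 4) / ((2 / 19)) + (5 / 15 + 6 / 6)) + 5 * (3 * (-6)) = -547 / 12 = -45.58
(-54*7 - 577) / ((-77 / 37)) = 35335 / 77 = 458.90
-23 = -23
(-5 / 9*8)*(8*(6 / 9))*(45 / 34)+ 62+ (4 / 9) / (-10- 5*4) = 70256 / 2295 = 30.61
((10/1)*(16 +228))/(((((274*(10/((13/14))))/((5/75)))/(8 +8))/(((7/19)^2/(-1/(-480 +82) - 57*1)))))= -2719136/1294536975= -0.00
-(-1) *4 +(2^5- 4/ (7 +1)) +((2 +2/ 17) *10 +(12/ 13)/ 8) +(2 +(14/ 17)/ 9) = 117119/ 1989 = 58.88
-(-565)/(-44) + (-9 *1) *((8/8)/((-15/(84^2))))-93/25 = 4638743/1100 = 4217.04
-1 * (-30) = 30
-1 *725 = -725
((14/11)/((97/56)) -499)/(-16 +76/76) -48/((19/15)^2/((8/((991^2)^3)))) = 181791733169852714178713449/5472739889256807992797005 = 33.22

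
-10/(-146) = 5/73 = 0.07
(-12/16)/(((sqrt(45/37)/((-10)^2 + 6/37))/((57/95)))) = -5559 * sqrt(185)/1850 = -40.87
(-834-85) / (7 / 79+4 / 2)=-72601 / 165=-440.01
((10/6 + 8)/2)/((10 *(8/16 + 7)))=29/450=0.06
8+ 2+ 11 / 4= 51 / 4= 12.75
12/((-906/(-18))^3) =324/3442951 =0.00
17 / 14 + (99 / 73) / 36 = 2559 / 2044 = 1.25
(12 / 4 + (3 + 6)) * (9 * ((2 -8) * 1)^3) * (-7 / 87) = 54432 / 29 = 1876.97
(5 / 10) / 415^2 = 1 / 344450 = 0.00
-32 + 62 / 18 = -28.56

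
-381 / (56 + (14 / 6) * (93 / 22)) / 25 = -2794 / 12075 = -0.23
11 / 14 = 0.79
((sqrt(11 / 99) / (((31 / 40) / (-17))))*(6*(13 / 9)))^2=312582400 / 77841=4015.65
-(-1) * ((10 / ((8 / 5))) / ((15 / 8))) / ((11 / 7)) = 70 / 33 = 2.12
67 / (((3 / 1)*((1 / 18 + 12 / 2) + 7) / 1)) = 402 / 235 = 1.71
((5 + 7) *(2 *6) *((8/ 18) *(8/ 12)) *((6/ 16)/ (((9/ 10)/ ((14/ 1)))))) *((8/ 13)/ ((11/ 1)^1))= 17920/ 1287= 13.92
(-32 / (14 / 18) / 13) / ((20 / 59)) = -4248 / 455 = -9.34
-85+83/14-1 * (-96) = 237/14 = 16.93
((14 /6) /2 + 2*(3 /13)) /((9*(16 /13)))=127 /864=0.15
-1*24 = -24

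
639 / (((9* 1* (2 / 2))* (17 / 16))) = 1136 / 17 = 66.82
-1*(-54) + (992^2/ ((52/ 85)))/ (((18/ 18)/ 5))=104557502/ 13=8042884.77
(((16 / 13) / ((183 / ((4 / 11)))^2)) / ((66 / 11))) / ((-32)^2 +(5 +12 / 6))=128 / 162933663321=0.00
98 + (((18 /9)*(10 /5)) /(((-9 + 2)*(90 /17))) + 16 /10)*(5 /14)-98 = 235 /441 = 0.53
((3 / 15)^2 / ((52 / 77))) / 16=77 / 20800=0.00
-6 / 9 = -2 / 3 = -0.67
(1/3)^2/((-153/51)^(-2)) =1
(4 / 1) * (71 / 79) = 284 / 79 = 3.59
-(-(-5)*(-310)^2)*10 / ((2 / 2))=-4805000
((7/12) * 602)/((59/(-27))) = -18963/118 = -160.70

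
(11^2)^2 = 14641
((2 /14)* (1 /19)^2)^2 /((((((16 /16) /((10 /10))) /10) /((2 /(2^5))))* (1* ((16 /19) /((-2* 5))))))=-25 /21509824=-0.00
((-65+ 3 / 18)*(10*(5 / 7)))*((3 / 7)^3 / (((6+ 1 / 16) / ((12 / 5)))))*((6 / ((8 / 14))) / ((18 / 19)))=-5321520 / 33271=-159.94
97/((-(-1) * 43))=97/43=2.26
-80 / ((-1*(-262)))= -40 / 131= -0.31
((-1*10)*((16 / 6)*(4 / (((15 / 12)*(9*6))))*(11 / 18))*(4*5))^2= 198246400 / 531441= 373.04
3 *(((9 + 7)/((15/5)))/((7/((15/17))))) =240/119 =2.02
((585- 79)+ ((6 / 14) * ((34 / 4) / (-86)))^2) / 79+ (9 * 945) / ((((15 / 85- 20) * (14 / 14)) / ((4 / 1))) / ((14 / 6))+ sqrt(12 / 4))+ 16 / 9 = -1405194214685966653 / 117632193947856- 642342960 * sqrt(3) / 114131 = -21693.85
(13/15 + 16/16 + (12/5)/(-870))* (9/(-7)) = -12162/5075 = -2.40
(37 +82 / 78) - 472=-16924 / 39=-433.95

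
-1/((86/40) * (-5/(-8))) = -0.74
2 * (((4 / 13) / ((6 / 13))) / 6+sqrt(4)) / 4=19 / 18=1.06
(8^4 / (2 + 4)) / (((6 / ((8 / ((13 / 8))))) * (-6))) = -32768 / 351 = -93.36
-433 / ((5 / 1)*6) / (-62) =433 / 1860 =0.23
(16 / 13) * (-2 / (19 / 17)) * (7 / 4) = -952 / 247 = -3.85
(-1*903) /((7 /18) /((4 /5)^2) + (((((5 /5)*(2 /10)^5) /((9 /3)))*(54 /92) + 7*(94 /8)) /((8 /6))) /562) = -1313120025000 /1043229809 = -1258.71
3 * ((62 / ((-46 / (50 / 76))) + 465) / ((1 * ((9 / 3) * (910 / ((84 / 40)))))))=243381 / 227240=1.07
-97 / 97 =-1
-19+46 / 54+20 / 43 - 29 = -54199 / 1161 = -46.68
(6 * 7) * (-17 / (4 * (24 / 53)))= -6307 / 16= -394.19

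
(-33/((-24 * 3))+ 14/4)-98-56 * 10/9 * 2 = -15731/72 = -218.49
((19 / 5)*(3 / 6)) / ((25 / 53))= 1007 / 250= 4.03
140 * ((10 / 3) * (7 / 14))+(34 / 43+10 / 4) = 61049 / 258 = 236.62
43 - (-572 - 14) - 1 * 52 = 577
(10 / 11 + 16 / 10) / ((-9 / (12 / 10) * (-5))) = 0.07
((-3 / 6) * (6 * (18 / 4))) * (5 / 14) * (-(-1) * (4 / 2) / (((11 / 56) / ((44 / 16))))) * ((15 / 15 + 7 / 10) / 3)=-153 / 2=-76.50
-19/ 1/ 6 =-19/ 6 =-3.17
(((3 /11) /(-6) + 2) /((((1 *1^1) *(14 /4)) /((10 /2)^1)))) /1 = 215 /77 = 2.79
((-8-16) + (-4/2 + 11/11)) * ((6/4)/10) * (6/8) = -45/16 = -2.81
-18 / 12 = -1.50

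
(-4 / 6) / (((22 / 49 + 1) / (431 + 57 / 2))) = -45031 / 213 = -211.41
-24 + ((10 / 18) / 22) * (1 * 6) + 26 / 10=-3506 / 165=-21.25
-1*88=-88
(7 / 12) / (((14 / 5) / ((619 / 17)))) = 3095 / 408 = 7.59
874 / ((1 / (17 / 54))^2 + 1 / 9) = 2273274 / 26533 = 85.68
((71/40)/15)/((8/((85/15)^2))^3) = 1713767399/223948800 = 7.65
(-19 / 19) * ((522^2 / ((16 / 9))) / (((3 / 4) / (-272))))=55586736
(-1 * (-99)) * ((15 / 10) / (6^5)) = 11 / 576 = 0.02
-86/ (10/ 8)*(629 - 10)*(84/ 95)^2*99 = -3296291.75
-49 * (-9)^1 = 441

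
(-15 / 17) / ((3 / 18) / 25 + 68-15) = -2250 / 135167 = -0.02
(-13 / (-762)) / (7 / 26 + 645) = 169 / 6392037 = 0.00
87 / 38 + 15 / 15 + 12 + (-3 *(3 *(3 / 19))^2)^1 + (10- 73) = -34933 / 722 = -48.38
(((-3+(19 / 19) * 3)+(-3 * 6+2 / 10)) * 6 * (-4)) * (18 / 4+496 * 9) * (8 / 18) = 4242096 / 5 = 848419.20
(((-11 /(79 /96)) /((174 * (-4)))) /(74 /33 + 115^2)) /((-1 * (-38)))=726 /19000364971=0.00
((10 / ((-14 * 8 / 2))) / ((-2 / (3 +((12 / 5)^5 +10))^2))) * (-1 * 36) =-107724027663 / 3906250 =-27577.35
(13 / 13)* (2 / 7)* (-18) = -36 / 7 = -5.14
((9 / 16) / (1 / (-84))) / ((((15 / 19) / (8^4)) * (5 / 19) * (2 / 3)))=-34933248 / 25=-1397329.92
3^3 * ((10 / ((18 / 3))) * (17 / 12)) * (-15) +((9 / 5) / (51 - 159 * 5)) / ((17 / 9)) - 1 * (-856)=-100.25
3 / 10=0.30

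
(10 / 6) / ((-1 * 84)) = -5 / 252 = -0.02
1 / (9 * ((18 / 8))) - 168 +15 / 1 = -12389 / 81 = -152.95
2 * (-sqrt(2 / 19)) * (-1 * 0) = 0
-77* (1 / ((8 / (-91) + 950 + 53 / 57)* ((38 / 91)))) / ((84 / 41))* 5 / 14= -2667665 / 78912272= -0.03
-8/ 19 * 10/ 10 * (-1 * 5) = 40/ 19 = 2.11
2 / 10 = 1 / 5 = 0.20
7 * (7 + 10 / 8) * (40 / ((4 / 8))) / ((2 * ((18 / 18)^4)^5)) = 2310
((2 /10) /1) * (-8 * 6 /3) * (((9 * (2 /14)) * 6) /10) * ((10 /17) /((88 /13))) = -1404 /6545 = -0.21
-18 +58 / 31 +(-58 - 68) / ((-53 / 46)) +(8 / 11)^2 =18639448 / 198803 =93.76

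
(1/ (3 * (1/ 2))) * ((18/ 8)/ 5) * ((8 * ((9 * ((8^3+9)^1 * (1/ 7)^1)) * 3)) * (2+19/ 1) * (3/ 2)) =759618/ 5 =151923.60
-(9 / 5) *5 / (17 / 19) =-171 / 17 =-10.06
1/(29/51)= 51/29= 1.76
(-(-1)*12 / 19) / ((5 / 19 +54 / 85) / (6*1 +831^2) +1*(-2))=-704378340 / 2230529959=-0.32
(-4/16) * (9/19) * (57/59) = -27/236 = -0.11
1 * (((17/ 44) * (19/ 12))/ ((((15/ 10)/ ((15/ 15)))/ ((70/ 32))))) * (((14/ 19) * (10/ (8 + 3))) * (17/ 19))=354025/ 662112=0.53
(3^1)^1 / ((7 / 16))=48 / 7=6.86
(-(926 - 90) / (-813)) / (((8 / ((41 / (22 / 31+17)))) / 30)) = 8.93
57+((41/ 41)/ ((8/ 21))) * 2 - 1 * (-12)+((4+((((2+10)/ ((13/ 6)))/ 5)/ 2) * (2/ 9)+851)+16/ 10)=930.97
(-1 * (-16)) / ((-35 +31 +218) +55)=16 / 269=0.06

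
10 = 10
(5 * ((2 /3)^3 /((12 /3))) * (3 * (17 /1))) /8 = 85 /36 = 2.36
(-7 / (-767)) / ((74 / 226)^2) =89383 / 1050023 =0.09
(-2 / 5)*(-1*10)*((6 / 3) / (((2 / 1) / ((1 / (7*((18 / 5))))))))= 0.16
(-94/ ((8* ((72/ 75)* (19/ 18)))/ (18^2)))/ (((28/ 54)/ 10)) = -38545875/ 532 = -72454.65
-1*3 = -3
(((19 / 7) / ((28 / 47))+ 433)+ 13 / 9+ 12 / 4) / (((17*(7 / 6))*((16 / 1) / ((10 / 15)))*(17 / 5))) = 3898445 / 14274288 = 0.27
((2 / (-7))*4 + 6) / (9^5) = 34 / 413343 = 0.00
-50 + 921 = 871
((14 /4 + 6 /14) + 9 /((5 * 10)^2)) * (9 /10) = 619317 /175000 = 3.54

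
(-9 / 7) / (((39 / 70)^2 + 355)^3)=-151263000000 / 5277302981406352261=-0.00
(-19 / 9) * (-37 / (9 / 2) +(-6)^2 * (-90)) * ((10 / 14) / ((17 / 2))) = 5554460 / 9639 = 576.25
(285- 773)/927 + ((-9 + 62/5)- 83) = -371386/4635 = -80.13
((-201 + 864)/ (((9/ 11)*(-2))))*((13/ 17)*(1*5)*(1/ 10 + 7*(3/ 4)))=-198913/ 24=-8288.04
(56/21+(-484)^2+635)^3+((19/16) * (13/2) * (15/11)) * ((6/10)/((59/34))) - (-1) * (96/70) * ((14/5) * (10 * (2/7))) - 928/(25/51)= 635887684701596981617307/49064400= 12960266195074167.45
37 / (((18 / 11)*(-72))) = -407 / 1296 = -0.31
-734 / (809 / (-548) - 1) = 402232 / 1357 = 296.41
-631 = -631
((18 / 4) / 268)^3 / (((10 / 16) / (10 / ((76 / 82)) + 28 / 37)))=5917293 / 67659644480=0.00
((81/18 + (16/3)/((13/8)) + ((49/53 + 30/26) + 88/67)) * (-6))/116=-3094913/5354908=-0.58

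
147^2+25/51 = 1102084/51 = 21609.49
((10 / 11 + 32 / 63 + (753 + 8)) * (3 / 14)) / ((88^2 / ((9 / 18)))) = 528355 / 50088192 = 0.01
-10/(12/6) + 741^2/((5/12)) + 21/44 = 289913773/220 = 1317789.88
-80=-80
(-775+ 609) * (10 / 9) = -1660 / 9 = -184.44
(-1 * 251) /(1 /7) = -1757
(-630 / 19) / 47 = -0.71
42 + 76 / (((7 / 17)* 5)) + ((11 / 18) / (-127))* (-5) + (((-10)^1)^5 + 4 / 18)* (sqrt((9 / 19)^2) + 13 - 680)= 33774852945121 / 506730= 66652562.40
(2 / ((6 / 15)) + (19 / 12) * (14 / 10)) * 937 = 405721 / 60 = 6762.02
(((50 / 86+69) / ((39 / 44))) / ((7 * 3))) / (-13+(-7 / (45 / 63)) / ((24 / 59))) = -5265920 / 52250289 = -0.10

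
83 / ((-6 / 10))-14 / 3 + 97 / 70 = -9913 / 70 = -141.61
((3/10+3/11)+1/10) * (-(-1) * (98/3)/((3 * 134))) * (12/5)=7252/55275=0.13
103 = 103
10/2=5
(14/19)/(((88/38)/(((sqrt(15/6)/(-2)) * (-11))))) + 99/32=7 * sqrt(10)/8 + 99/32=5.86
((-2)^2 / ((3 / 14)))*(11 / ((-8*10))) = -77 / 30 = -2.57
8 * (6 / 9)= 16 / 3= 5.33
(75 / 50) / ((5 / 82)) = 123 / 5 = 24.60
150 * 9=1350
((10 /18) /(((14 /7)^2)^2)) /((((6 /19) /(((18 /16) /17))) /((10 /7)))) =475 /45696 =0.01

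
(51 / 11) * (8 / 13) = 408 / 143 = 2.85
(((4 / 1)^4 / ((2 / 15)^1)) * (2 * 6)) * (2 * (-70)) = -3225600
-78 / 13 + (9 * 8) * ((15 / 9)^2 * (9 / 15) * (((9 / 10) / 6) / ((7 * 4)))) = -75 / 14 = -5.36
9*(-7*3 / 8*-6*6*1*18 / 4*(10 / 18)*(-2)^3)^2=32148900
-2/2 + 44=43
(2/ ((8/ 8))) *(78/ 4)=39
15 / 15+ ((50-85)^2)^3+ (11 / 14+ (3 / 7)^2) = 180150031443 / 98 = 1838265626.97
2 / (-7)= -0.29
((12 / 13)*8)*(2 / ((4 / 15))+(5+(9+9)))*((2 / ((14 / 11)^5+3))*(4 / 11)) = 342950784 / 13272701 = 25.84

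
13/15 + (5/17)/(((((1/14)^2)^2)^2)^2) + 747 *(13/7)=1143425502349922324252/1785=640574511120404663.45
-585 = -585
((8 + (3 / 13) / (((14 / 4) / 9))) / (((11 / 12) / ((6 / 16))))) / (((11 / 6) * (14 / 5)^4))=6598125 / 211499288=0.03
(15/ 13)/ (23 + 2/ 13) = 15/ 301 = 0.05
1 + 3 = 4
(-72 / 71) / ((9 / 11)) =-88 / 71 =-1.24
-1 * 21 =-21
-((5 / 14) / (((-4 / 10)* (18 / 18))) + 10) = -255 / 28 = -9.11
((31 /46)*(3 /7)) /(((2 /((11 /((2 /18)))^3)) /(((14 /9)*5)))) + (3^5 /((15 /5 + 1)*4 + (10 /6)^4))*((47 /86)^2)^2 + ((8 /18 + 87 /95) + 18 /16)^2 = 7701977537885649586253483 /7067099836946404800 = 1089835.68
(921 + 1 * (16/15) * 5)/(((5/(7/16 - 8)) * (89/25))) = -1681295/4272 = -393.56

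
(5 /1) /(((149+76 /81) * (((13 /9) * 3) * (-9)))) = -27 /31577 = -0.00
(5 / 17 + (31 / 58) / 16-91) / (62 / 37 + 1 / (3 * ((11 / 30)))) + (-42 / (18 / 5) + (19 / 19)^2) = -2277661493 / 49789056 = -45.75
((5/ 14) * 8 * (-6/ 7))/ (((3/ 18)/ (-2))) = 1440/ 49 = 29.39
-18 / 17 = -1.06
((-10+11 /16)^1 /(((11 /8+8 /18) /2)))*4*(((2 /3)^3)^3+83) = -973983796 /286497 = -3399.63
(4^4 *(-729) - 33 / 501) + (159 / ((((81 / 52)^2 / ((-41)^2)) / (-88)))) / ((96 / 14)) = -1600271.02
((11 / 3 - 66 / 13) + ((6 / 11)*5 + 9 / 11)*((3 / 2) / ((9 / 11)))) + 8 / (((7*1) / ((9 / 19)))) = 5.63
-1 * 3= -3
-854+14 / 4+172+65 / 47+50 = -58949 / 94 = -627.12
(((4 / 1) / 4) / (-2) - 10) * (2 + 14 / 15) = -154 / 5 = -30.80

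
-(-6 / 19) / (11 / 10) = 60 / 209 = 0.29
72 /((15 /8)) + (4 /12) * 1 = 581 /15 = 38.73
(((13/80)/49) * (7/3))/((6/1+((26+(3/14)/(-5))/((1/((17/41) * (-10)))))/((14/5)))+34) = 3731/753000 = 0.00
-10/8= -5/4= -1.25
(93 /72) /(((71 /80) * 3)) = 310 /639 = 0.49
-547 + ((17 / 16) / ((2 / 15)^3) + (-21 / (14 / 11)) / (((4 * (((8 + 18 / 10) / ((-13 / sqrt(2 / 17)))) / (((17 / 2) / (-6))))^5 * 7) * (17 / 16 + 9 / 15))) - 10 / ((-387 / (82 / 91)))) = -26186166344626234375 * sqrt(34) / 87251931145580544 - 445073137 / 4507776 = -1848.73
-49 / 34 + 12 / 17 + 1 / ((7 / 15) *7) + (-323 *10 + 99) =-5216961 / 1666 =-3131.43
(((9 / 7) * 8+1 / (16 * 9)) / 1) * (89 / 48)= 923375 / 48384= 19.08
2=2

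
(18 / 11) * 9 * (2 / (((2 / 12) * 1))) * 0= 0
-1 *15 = -15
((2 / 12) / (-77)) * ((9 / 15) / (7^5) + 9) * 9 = -1134477 / 6470695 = -0.18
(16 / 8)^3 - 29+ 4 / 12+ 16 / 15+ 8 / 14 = -666 / 35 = -19.03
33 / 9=11 / 3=3.67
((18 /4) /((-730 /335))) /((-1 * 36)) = 67 /1168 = 0.06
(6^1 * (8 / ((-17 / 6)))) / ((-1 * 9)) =32 / 17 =1.88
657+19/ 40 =26299/ 40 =657.48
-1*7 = -7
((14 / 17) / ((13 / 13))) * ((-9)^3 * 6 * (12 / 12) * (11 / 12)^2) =-205821 / 68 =-3026.78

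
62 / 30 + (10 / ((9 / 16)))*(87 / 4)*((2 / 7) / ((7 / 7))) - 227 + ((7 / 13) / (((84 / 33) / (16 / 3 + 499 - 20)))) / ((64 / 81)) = 1771967 / 116480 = 15.21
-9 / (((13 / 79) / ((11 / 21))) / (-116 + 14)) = 2922.13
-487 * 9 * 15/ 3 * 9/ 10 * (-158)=3116313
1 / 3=0.33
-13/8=-1.62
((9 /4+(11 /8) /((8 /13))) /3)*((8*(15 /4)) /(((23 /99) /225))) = 31964625 /736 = 43430.20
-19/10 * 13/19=-13/10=-1.30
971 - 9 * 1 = 962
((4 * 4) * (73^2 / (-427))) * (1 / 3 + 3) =-852640 / 1281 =-665.60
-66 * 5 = -330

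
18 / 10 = 1.80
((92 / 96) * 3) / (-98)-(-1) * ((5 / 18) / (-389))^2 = -281906123 / 9609488784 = -0.03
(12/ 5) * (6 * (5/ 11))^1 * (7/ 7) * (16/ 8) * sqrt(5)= 29.27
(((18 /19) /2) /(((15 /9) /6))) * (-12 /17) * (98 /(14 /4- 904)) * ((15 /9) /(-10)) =-63504 /2908615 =-0.02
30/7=4.29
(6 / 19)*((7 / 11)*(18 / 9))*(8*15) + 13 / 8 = 83357 / 1672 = 49.85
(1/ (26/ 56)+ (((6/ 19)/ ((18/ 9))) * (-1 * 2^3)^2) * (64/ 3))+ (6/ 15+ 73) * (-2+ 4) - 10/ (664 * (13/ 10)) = 74730493/ 205010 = 364.52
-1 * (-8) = 8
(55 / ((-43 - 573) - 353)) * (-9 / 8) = 165 / 2584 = 0.06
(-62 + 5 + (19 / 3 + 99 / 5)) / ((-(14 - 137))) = -463 / 1845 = -0.25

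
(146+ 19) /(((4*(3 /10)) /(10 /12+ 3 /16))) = 13475 /96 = 140.36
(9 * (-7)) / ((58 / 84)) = -2646 / 29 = -91.24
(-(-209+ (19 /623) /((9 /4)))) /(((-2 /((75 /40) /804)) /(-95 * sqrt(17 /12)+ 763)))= -638623915 /3434688+ 556598825 * sqrt(51) /144256896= -158.38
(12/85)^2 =144/7225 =0.02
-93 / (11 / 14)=-1302 / 11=-118.36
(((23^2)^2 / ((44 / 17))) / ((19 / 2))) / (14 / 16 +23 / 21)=399612948 / 69179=5776.51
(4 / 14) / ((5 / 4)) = 8 / 35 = 0.23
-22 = -22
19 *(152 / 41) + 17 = 3585 / 41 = 87.44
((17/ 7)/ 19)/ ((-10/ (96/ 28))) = -204/ 4655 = -0.04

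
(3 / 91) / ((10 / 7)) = 3 / 130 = 0.02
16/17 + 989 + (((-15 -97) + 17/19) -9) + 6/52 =869.95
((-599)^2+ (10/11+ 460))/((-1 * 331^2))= -3951881/1205171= -3.28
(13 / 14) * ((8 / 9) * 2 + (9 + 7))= 1040 / 63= 16.51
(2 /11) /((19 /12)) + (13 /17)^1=3125 /3553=0.88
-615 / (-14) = 615 / 14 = 43.93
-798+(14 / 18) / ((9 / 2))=-64624 / 81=-797.83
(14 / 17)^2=0.68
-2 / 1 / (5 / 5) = -2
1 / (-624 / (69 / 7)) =-23 / 1456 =-0.02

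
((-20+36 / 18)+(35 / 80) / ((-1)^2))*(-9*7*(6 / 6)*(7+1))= 17703 / 2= 8851.50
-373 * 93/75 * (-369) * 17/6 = 24178233/50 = 483564.66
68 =68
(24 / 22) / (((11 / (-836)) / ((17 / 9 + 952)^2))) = -75439314.48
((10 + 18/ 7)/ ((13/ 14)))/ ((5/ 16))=2816/ 65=43.32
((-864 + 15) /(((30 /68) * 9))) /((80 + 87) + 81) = -4811 /5580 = -0.86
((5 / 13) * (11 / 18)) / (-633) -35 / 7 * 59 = -295.00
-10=-10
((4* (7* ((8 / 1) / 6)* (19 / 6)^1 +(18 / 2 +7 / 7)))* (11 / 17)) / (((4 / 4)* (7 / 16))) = 250624 / 1071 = 234.01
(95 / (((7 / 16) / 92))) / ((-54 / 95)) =-6642400 / 189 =-35144.97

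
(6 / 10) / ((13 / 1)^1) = 3 / 65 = 0.05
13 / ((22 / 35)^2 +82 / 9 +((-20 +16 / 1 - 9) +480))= 143325 / 5253481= 0.03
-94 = -94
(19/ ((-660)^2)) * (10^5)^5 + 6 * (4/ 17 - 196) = 8074999999999999978254848/ 18513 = 436179981634527087897.96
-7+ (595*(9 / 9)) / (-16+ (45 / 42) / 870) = -574077 / 12991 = -44.19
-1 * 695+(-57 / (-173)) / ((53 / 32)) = -6370631 / 9169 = -694.80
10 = 10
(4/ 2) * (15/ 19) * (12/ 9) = 40/ 19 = 2.11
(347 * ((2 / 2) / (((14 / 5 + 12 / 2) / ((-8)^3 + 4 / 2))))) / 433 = -442425 / 9526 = -46.44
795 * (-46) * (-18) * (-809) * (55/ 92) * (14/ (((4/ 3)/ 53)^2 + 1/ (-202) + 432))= -4552233166556460/ 441219827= -10317381.24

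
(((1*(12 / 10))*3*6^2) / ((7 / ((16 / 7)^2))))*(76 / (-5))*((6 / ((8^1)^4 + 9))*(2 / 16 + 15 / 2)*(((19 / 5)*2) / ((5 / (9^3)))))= -18156.97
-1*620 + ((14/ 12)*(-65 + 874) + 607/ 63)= 42017/ 126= 333.47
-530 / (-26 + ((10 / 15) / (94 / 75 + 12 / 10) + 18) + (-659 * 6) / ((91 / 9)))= 4437160 / 3338613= 1.33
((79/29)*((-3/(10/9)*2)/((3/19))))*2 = -27018/145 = -186.33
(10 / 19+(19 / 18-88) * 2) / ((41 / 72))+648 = 267632 / 779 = 343.56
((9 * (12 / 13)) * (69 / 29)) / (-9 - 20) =-7452 / 10933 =-0.68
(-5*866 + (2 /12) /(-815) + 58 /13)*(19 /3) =-5224515367 /190710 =-27395.08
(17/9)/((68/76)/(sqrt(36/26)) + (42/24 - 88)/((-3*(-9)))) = -0.78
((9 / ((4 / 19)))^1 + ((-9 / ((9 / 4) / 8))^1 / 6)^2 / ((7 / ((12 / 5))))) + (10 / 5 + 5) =24991 / 420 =59.50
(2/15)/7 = 2/105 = 0.02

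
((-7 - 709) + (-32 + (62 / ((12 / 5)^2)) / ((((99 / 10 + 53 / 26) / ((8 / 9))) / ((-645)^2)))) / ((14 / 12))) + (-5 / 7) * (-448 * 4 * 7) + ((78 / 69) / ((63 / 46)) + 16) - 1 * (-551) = 7200478921 / 24444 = 294570.40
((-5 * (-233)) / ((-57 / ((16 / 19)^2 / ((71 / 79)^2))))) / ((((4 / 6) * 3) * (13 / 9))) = -2791973760 / 449490847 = -6.21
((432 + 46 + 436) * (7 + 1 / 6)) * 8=157208 / 3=52402.67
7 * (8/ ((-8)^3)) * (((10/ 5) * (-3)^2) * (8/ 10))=-63/ 40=-1.58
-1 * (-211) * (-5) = -1055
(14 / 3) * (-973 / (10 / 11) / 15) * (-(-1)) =-74921 / 225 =-332.98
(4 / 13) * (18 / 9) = 8 / 13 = 0.62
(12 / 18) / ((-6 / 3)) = -0.33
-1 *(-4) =4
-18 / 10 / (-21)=0.09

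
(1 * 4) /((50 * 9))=2 /225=0.01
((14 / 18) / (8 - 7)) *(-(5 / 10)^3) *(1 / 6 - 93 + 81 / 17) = 62881 / 7344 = 8.56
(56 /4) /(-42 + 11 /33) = -42 /125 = -0.34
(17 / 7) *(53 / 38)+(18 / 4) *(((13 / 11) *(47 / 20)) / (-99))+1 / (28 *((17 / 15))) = 3.29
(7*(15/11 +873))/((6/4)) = 44884/11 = 4080.36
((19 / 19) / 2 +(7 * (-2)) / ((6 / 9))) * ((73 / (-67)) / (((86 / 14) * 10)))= 20951 / 57620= 0.36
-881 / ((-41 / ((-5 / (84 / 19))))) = -83695 / 3444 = -24.30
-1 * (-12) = 12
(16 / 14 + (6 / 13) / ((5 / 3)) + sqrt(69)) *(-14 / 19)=-14 *sqrt(69) / 19 - 68 / 65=-7.17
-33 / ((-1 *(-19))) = -33 / 19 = -1.74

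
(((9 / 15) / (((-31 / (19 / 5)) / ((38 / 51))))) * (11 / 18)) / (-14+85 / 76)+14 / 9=1827054 / 1172575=1.56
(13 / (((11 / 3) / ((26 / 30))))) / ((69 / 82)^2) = 1136356 / 261855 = 4.34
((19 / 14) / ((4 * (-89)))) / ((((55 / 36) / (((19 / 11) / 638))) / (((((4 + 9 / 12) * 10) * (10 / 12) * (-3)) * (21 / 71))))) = 925965 / 3902513296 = 0.00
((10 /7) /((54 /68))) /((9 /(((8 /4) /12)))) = 170 /5103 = 0.03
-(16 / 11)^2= -256 / 121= -2.12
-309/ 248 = -1.25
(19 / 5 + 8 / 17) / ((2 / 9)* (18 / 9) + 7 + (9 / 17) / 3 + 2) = 0.44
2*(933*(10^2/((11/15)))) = 2799000/11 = 254454.55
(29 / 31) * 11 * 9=2871 / 31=92.61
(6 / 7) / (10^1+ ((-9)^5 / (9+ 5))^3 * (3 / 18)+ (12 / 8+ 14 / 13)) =-20384 / 297398301615397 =-0.00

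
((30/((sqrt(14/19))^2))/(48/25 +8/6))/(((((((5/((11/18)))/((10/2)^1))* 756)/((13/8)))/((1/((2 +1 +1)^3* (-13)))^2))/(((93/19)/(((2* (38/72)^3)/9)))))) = 31073625/8733332701184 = 0.00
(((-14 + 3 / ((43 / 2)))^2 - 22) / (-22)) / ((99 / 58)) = -3040534 / 671187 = -4.53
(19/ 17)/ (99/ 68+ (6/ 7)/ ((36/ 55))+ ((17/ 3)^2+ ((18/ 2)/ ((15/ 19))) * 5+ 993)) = 0.00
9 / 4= 2.25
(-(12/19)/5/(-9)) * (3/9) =4/855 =0.00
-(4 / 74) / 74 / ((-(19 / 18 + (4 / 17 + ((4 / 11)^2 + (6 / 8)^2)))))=296208 / 805170505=0.00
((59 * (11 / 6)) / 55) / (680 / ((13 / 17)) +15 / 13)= 767 / 347250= 0.00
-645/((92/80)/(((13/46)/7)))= -83850/3703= -22.64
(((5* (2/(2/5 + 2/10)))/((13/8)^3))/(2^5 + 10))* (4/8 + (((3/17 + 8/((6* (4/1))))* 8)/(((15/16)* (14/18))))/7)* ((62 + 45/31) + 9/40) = 9113763616/1191395751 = 7.65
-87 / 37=-2.35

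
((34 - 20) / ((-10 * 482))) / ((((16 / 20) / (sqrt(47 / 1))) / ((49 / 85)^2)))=-16807 * sqrt(47) / 13929800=-0.01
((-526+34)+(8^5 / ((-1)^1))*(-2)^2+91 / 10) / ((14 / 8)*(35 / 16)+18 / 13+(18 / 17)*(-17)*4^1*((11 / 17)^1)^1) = 9303562528 / 2926075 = 3179.54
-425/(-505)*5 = 425/101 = 4.21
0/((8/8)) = 0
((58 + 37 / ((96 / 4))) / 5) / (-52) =-1429 / 6240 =-0.23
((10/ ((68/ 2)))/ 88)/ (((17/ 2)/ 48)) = 60/ 3179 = 0.02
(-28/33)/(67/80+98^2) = -2240/25356771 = -0.00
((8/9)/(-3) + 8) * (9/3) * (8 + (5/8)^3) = 6097/32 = 190.53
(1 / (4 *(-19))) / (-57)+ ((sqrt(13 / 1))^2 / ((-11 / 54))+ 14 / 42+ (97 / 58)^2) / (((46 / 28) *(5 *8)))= -17020353281 / 18434652720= -0.92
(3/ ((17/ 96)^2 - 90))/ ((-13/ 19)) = 525312/ 10778963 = 0.05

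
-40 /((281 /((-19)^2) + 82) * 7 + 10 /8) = -57760 /838529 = -0.07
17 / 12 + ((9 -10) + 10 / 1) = 125 / 12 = 10.42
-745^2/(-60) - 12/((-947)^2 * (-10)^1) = 497751415297/53808540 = 9250.42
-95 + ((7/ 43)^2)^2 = -324783694/ 3418801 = -95.00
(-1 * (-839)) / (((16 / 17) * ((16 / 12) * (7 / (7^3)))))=2096661 / 64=32760.33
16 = 16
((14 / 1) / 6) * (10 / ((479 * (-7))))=-10 / 1437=-0.01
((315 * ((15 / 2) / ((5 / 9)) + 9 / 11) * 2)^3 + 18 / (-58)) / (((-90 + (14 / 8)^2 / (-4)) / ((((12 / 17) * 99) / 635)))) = -195823608918505201152 / 220042915895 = -889933711.89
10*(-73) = -730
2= 2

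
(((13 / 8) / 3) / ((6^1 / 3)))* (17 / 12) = 221 / 576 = 0.38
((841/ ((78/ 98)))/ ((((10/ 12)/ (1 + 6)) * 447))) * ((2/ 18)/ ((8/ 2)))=288463/ 522990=0.55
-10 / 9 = -1.11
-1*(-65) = 65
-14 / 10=-7 / 5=-1.40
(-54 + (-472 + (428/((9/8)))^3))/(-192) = -20070912785/69984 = -286792.88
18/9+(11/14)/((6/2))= 95/42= 2.26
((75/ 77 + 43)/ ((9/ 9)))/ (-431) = -3386/ 33187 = -0.10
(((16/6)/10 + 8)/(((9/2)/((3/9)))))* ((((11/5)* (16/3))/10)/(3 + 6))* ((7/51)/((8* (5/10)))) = 38192/13942125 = 0.00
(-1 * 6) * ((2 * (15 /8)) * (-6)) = 135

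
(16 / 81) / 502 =8 / 20331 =0.00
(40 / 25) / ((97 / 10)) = 16 / 97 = 0.16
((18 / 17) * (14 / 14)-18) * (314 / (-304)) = 5652 / 323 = 17.50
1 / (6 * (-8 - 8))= -0.01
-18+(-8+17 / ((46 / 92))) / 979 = -17596 / 979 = -17.97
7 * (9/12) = 21/4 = 5.25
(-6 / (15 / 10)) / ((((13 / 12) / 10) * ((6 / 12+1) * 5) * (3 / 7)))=-448 / 39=-11.49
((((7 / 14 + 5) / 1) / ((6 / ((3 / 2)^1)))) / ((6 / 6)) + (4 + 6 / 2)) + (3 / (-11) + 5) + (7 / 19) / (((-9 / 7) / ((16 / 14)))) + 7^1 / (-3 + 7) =218569 / 15048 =14.52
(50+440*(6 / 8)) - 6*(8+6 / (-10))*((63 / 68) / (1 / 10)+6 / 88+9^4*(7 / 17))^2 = -456414498498271 / 1398760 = -326299364.08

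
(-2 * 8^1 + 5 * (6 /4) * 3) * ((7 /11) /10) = 91 /220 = 0.41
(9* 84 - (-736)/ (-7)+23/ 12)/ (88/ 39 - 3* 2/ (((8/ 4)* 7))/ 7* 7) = 712829/ 1996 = 357.13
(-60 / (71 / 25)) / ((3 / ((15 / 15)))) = -500 / 71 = -7.04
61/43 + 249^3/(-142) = -108718.64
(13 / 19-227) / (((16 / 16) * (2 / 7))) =-15050 / 19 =-792.11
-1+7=6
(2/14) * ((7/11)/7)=1/77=0.01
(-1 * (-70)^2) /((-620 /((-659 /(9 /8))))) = -1291640 /279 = -4629.53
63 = 63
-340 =-340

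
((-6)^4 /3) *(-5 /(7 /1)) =-308.57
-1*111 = -111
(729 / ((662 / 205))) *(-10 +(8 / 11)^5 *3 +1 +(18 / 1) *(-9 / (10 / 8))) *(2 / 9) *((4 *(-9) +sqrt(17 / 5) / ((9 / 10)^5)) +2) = 12546644952222 / 53307881 - 30371931620000 *sqrt(85) / 12953815083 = 213745.47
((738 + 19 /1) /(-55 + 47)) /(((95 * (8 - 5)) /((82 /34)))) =-31037 /38760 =-0.80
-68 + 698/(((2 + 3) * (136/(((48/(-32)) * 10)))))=-5671/68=-83.40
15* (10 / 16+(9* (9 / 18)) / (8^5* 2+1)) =4915815 / 524296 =9.38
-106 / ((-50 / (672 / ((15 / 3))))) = 35616 / 125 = 284.93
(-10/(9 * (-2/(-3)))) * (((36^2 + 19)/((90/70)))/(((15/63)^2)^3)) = -5847978843/625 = -9356766.15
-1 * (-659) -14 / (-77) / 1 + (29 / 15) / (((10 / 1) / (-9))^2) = 3634113 / 5500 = 660.75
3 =3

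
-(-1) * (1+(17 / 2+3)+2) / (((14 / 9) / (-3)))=-783 / 28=-27.96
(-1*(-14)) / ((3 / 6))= 28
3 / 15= 1 / 5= 0.20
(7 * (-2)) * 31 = -434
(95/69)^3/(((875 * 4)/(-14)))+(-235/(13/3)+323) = 2295531725/8541234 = 268.76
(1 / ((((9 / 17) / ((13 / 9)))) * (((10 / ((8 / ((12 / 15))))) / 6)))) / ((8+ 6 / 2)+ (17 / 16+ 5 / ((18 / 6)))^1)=7072 / 5931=1.19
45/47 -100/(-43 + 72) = -3395/1363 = -2.49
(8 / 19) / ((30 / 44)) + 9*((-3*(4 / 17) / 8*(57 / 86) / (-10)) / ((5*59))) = 303715883 / 491670600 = 0.62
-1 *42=-42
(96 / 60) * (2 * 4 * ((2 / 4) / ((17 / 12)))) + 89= 7949 / 85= 93.52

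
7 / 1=7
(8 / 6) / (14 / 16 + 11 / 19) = 608 / 663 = 0.92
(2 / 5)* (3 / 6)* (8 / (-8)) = -1 / 5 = -0.20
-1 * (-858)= 858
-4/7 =-0.57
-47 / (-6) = 47 / 6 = 7.83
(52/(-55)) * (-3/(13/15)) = 36/11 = 3.27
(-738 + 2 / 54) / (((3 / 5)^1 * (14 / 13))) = -1295125 / 1134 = -1142.09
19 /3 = 6.33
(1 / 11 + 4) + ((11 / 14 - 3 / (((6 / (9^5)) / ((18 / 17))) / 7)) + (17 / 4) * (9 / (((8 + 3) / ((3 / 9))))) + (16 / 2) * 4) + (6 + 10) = -104136715 / 476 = -218774.61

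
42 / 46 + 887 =20422 / 23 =887.91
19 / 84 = 0.23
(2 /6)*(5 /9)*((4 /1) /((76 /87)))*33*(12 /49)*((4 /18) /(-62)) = -6380 /259749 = -0.02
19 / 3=6.33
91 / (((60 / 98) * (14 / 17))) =180.48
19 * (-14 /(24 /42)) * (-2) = 931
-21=-21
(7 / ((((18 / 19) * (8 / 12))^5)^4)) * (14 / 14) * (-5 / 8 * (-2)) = 1315649071014108536767446035 / 15335039969789900488704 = 85793.65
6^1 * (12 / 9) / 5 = 8 / 5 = 1.60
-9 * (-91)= 819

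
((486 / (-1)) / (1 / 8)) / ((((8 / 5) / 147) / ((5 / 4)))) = -893025 / 2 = -446512.50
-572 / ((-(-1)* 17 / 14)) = -8008 / 17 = -471.06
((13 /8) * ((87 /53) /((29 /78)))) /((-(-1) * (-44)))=-1521 /9328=-0.16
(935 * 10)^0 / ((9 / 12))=4 / 3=1.33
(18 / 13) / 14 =9 / 91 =0.10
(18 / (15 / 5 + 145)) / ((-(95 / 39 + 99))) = -351 / 292744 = -0.00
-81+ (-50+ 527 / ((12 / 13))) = 5279 / 12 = 439.92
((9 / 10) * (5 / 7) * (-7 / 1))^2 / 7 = 81 / 28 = 2.89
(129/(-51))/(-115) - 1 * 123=-240422/1955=-122.98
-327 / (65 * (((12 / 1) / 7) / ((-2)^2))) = -763 / 65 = -11.74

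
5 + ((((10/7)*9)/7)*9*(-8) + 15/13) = -80320/637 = -126.09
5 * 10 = 50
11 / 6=1.83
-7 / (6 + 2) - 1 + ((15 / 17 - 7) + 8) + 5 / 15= 139 / 408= 0.34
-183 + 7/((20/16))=-887/5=-177.40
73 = 73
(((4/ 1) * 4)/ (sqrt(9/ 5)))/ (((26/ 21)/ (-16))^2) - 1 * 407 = 1584.66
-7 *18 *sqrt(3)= -126 *sqrt(3)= -218.24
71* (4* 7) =1988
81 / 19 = 4.26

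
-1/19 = -0.05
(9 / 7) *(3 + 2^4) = 171 / 7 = 24.43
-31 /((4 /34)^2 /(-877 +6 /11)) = 1963039.07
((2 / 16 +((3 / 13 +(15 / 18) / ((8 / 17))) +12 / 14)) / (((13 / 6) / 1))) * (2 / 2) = 13033 / 9464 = 1.38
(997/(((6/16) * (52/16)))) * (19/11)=606176/429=1413.00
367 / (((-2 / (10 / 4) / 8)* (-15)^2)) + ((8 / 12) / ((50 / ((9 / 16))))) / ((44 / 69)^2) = -113553373 / 6969600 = -16.29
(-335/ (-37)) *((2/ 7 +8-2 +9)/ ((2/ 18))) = 322605/ 259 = 1245.58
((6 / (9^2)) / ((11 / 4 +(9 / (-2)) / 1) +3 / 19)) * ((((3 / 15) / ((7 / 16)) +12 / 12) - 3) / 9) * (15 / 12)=0.01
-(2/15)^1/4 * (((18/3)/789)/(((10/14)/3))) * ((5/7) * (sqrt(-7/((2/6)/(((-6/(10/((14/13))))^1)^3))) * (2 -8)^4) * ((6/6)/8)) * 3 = -428652 * sqrt(130)/5555875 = -0.88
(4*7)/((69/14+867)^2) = 5488/149010849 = 0.00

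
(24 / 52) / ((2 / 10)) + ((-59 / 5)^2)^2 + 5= 157585068 / 8125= 19395.09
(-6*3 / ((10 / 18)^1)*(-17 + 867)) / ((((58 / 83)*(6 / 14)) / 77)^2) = -1531070364285 / 841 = -1820535510.45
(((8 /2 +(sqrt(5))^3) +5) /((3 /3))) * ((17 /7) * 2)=306 /7 +170 * sqrt(5) /7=98.02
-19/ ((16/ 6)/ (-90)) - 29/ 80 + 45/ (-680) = 871517/ 1360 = 640.82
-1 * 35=-35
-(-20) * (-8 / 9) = -160 / 9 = -17.78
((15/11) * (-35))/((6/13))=-2275/22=-103.41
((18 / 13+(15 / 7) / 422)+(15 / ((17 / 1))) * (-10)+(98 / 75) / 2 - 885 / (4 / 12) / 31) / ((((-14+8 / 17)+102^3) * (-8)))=0.00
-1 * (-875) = 875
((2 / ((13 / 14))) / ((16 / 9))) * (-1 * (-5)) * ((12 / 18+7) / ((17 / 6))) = 7245 / 442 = 16.39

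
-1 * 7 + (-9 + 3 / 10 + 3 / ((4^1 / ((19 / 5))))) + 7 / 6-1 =-761 / 60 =-12.68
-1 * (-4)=4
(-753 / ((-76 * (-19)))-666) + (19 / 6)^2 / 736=-666.51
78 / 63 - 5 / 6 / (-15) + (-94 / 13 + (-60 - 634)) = -1146497 / 1638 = -699.94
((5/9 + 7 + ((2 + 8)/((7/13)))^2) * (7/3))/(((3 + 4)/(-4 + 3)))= -155432/1323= -117.48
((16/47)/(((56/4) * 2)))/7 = 4/2303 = 0.00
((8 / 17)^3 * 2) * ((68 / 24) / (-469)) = -512 / 406623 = -0.00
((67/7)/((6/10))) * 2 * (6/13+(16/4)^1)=142.34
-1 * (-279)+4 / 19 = 5305 / 19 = 279.21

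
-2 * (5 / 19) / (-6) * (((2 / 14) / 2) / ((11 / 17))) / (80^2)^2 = 17 / 71909376000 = 0.00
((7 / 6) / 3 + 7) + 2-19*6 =-1883 / 18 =-104.61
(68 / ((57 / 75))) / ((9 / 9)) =1700 / 19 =89.47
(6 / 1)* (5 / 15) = 2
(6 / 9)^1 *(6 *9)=36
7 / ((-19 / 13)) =-91 / 19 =-4.79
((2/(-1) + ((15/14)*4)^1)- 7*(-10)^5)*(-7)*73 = -357701168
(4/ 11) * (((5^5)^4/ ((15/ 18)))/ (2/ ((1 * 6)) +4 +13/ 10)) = 13732910156250000/ 1859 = 7387256673614.85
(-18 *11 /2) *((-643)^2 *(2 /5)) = -81862902 /5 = -16372580.40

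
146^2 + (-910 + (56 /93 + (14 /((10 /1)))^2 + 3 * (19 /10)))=94926319 /4650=20414.26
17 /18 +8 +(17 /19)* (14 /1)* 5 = 24479 /342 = 71.58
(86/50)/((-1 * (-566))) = 43/14150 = 0.00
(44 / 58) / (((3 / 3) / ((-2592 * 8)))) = -456192 / 29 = -15730.76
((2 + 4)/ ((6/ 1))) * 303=303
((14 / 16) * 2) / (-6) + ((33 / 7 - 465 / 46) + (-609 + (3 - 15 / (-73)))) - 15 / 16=-345491995 / 564144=-612.42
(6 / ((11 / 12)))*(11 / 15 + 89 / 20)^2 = 96721 / 550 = 175.86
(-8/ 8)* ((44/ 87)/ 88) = -1/ 174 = -0.01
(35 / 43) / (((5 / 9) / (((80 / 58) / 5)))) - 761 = -948463 / 1247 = -760.60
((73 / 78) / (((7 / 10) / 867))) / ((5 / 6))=126582 / 91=1391.01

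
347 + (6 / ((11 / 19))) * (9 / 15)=19427 / 55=353.22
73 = 73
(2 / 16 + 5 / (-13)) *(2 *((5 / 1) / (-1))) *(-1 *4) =-135 / 13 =-10.38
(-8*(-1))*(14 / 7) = 16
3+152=155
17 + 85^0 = 18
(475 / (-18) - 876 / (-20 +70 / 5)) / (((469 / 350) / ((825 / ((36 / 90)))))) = 74009375 / 402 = 184102.92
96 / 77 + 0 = 96 / 77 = 1.25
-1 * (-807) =807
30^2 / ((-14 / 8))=-3600 / 7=-514.29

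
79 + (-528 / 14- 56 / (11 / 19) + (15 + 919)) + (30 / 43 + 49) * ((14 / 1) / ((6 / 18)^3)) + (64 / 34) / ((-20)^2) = 27671088947 / 1407175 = 19664.28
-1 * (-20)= 20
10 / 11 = 0.91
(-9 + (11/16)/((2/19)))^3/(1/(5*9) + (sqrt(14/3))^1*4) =22186755/4954488832 - 332801325*sqrt(42)/1238622208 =-1.74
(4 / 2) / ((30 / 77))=77 / 15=5.13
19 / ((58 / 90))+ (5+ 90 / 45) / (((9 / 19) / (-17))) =-57874 / 261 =-221.74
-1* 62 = -62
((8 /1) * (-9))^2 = 5184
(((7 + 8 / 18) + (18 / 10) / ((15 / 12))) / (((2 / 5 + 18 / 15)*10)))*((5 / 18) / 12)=1999 / 155520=0.01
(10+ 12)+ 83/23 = 25.61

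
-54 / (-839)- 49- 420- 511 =-822166 / 839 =-979.94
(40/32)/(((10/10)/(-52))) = -65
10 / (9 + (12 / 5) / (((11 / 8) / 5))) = 22 / 39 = 0.56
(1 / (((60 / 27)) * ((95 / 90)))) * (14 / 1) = 567 / 95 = 5.97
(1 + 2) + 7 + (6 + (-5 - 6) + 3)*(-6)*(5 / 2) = 40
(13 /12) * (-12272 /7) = -39884 /21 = -1899.24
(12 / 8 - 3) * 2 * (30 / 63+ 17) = -367 / 7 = -52.43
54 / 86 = 27 / 43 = 0.63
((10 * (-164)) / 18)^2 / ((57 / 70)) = 47068000 / 4617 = 10194.50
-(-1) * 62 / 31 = 2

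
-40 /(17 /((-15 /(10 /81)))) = 4860 /17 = 285.88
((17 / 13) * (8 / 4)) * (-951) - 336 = -36702 / 13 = -2823.23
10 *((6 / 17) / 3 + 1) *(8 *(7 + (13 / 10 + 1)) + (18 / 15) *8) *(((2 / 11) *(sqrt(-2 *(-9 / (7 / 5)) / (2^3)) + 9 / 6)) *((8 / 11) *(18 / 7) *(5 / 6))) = 820800 *sqrt(35) / 14399 + 820800 / 2057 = 736.27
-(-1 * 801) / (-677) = -801 / 677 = -1.18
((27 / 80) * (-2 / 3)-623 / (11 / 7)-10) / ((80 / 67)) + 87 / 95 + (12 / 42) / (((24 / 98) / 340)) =114341399 / 2006400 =56.99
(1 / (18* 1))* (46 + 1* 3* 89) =313 / 18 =17.39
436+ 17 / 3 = 1325 / 3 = 441.67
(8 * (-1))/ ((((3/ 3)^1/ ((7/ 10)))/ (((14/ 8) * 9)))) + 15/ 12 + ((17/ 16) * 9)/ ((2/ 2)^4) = -6191/ 80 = -77.39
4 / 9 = 0.44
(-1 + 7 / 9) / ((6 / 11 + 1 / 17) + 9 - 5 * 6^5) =187 / 32709438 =0.00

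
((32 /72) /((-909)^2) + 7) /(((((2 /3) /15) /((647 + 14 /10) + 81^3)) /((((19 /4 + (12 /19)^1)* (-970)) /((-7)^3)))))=27471856384238917585 /21539493108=1275417961.16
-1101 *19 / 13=-20919 / 13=-1609.15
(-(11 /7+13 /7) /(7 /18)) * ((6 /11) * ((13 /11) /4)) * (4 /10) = -16848 /29645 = -0.57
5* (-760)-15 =-3815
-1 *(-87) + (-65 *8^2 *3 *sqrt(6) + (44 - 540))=-12480 *sqrt(6) - 409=-30978.63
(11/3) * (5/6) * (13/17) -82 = -24377/306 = -79.66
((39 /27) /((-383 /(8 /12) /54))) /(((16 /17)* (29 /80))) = -4420 /11107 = -0.40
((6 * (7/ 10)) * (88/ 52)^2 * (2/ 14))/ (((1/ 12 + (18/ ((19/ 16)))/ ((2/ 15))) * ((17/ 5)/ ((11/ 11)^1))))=331056/ 74522747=0.00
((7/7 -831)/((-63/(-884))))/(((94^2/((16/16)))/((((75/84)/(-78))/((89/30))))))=0.01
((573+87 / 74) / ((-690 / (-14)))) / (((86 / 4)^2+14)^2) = 264376 / 5147167125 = 0.00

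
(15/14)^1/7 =15/98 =0.15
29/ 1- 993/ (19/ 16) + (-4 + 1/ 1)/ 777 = -3972302/ 4921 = -807.21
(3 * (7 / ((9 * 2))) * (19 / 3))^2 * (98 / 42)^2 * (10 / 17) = 4333805 / 24786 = 174.85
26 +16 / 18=242 / 9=26.89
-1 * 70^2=-4900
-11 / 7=-1.57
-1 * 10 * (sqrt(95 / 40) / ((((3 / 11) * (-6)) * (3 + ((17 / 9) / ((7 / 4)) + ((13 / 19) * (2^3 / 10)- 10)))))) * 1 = -36575 * sqrt(38) / 128636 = -1.75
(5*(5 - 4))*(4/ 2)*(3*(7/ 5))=42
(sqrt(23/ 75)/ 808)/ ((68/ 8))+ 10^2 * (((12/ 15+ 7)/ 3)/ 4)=sqrt(69)/ 103020+ 65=65.00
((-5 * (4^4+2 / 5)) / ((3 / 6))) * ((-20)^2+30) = -1102520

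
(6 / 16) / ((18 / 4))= 1 / 12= 0.08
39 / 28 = 1.39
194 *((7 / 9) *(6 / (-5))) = -2716 / 15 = -181.07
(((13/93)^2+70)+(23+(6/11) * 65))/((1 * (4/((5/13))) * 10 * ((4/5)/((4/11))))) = 0.56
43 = 43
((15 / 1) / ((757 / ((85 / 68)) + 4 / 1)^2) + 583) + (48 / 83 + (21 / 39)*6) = 586.81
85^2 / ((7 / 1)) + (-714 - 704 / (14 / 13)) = -2349 / 7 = -335.57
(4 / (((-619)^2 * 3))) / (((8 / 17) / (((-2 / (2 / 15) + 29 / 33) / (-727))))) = 3961 / 27577246653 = 0.00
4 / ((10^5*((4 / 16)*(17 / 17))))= 1 / 6250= 0.00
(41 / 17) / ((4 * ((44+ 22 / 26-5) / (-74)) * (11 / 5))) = -2665 / 5236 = -0.51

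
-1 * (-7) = 7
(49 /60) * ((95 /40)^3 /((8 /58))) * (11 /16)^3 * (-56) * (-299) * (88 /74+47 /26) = 2007160954248989 /1551892480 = 1293363.41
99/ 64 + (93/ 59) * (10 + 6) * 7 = 672465/ 3776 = 178.09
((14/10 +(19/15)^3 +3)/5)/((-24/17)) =-369053/405000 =-0.91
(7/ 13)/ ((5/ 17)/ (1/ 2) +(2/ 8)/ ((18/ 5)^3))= 2776032/ 3060265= 0.91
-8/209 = -0.04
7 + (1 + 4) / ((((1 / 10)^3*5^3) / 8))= 327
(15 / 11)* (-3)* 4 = -180 / 11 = -16.36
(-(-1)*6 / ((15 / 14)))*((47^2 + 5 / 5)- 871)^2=10040357.60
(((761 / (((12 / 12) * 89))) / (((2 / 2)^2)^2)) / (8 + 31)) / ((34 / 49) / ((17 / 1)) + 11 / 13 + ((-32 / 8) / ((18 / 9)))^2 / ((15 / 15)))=37289 / 831171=0.04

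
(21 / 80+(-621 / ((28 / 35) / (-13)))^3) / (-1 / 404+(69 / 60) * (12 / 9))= 99638573975119827 / 148432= 671274212940.07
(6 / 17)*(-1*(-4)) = 24 / 17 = 1.41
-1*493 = -493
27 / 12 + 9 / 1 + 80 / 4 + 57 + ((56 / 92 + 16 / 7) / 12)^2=88.31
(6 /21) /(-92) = -1 /322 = -0.00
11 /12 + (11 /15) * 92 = 4103 /60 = 68.38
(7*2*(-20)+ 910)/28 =45/2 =22.50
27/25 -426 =-424.92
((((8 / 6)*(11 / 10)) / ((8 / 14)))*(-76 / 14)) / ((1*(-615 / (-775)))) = -6479 / 369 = -17.56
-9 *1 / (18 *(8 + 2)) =-1 / 20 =-0.05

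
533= 533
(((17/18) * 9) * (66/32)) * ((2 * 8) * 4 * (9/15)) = 3366/5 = 673.20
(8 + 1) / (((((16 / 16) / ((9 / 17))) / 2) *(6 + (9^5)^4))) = 54 / 68893437601322596573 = 0.00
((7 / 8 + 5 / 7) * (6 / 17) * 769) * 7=205323 / 68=3019.46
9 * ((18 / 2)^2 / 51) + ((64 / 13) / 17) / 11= 34813 / 2431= 14.32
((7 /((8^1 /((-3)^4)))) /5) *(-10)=-567 /4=-141.75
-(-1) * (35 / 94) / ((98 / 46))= 115 / 658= 0.17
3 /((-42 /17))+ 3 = 25 /14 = 1.79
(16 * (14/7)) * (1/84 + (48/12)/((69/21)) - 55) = -831080/483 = -1720.66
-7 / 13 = -0.54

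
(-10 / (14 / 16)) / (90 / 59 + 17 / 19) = -89680 / 18991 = -4.72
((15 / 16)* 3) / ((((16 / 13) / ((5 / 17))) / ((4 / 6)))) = 975 / 2176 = 0.45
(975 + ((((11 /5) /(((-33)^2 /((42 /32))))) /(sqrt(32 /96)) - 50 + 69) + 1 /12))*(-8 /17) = -23858 /51 - 7*sqrt(3) /5610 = -467.81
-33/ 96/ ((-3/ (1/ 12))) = 11/ 1152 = 0.01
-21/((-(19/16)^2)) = 5376/361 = 14.89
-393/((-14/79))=31047/14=2217.64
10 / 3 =3.33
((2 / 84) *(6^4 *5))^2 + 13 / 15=23804.95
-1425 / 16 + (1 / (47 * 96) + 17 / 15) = -1983677 / 22560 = -87.93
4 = 4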